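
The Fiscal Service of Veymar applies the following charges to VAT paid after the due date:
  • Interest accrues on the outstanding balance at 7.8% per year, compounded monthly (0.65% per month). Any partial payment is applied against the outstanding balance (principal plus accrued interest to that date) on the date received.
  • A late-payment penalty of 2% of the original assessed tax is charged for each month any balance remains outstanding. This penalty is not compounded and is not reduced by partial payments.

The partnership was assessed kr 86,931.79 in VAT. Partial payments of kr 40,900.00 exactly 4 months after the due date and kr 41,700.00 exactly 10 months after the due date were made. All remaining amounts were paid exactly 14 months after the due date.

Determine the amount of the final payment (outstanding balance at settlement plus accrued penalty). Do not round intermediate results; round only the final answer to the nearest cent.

kr 33,094.12

Balance at month 4: kr 86,931.7900 × (1 + 0.0065)^4 = kr 89,214.1494…
After kr 40,900.00 payment: kr 89,214.1494… − kr 40,900.00 = kr 48,314.1494…
Balance at month 10: kr 48,314.1494… × (1 + 0.0065)^6 = kr 50,229.2870…
After kr 41,700.00 payment: kr 50,229.2870… − kr 41,700.00 = kr 8,529.2870…
Balance at month 14: kr 8,529.2870… × (1 + 0.0065)^4 = kr 8,753.2200…
Penalty: 14 × 2% × kr 86,931.79 = kr 24,340.90…
Final settlement = outstanding balance + penalty = kr 8,753.2200… + kr 24,340.90… = kr 33,094.12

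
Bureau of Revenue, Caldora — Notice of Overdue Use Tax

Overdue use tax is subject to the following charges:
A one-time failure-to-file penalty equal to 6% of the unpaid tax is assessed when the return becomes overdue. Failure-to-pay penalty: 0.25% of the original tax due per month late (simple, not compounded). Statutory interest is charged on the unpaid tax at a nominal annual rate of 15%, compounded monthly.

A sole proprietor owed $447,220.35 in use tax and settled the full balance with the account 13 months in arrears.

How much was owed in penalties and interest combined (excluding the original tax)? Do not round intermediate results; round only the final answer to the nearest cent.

Failure-to-file penalty: 6% × $447,220.35 = $26,833.22…
Failure-to-pay penalty = 0.25% × $447,220.35 × 13 mo = $14,534.66…
Interest (15%/yr ÷ 12 = 1.25%/month): $447,220.35 × ((1 + 0.0125)^13 − 1) = $78,381.6047…
Penalties + interest = $41,367.8824… + $78,381.6047… = $119,749.49

$119,749.49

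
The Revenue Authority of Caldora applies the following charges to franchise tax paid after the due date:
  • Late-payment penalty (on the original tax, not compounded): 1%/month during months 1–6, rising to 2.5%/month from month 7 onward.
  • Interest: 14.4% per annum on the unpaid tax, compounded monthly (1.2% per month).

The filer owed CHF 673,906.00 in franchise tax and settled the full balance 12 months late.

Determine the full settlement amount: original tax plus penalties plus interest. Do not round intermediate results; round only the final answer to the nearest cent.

Penalty, months 1–6: 6 × 1% × CHF 673,906.00 = CHF 40,434.36
Penalty, months 7–12: 6 × 2.5% × CHF 673,906.00 = CHF 101,085.90
Interest: CHF 673,906.00 × ((1 + 0.012)^12 − 1) = CHF 673,906.00 × 0.1538946… = CHF 103,710.5106…
Total = CHF 673,906.00 + CHF 141,520.2600 + CHF 103,710.5106… = CHF 919,136.77

CHF 919,136.77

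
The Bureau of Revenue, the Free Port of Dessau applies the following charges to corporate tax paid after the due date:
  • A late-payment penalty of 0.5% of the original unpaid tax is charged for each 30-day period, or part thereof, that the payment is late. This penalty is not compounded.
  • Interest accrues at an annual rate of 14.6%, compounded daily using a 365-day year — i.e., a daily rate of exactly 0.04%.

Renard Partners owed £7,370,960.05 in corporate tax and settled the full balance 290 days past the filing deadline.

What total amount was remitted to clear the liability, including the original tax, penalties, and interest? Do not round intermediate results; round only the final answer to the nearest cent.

£8,645,913.73

Penalty periods: ⌈290/30⌉ = 10; penalty = 10 × 0.5% × £7,370,960.05 = £368,548.00…
Interest: £7,370,960.05 × ((1 + 0.0004)^290 − 1) = £7,370,960.05 × 0.12296983… = £906,405.6739…
Total = £7,370,960.05 + £368,548.0025 + £906,405.6739… = £8,645,913.73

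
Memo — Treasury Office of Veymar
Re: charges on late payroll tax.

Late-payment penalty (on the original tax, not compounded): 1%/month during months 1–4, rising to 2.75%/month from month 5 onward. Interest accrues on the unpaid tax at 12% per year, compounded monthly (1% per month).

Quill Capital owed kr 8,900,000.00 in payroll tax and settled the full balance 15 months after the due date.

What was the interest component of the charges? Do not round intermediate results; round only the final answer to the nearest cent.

Interest: kr 8,900,000.00 × ((1 + 0.01)^15 − 1) = kr 8,900,000.00 × 0.1609690… = kr 1,432,623.7028…

kr 1,432,623.70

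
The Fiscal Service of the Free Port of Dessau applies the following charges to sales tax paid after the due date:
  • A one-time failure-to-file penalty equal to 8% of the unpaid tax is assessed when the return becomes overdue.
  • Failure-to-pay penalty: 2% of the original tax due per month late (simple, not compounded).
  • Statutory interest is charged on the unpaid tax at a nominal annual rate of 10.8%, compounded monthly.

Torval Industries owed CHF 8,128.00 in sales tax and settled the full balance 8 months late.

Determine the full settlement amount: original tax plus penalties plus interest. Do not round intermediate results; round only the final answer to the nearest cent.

Failure-to-file penalty: 8% × CHF 8,128.00 = CHF 650.24
Failure-to-pay penalty: 8 × 2% × CHF 8,128.00 = CHF 1,300.48
Interest (10.8%/yr ÷ 12 = 0.9%/month): CHF 8,128.00 × ((1 + 0.009)^8 − 1) = CHF 603.9859…
Total = CHF 8,128.00 + CHF 1,950.7200 + CHF 603.9859… = CHF 10,682.71

CHF 10,682.71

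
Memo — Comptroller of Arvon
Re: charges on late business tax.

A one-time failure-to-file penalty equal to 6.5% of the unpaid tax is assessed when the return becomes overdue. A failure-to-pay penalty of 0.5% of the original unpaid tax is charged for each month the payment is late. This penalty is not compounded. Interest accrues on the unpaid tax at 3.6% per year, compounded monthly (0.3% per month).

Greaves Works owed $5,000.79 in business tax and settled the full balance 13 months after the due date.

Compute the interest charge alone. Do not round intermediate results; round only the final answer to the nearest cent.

$198.58

Interest: $5,000.79 × ((1 + 0.003)^13 − 1) = $5,000.79 × 0.0397098… = $198.5803…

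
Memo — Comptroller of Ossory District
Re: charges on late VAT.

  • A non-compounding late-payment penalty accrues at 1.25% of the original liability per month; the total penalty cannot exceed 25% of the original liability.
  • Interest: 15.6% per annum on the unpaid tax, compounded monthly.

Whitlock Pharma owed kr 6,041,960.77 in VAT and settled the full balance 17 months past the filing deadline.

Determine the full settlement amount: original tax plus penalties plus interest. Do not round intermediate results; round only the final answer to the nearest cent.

Penalty: 17 × 1.25% × kr 6,041,960.77 = kr 1,283,916.66… (below the 25% cap of kr 1,510,490.19…)
Interest (15.6%/yr ÷ 12 = 1.3%/month): kr 6,041,960.77 × ((1 + 0.013)^17 − 1) = kr 1,483,593.1578…
Total = kr 6,041,960.77 + kr 1,283,916.6636… + kr 1,483,593.1578… = kr 8,809,470.59

kr 8,809,470.59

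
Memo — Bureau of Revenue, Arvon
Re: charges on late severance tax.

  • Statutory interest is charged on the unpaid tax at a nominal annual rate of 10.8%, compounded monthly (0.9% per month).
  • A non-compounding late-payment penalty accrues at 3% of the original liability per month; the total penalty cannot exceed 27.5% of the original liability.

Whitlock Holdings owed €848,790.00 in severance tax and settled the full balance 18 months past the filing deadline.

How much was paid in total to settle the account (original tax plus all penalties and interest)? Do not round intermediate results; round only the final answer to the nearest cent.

€1,230,752.68

Penalty (uncapped): 18 × 3% × €848,790.00 = €458,346.60; cap = 27.5% × €848,790.00 = €233,417.25 → penalty = €233,417.25
Interest: €848,790.00 × ((1 + 0.009)^18 − 1) = €848,790.00 × 0.1750085… = €148,545.4279…
Total = €848,790.00 + €233,417.2500 + €148,545.4279… = €1,230,752.68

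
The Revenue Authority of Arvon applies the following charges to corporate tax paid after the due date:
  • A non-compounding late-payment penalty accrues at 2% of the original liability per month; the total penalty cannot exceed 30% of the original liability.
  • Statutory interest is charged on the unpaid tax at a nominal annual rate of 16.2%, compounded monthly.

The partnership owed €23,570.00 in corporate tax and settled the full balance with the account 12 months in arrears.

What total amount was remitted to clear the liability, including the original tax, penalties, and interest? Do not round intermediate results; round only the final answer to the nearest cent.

€33,341.81

Penalty: 12 × 2% × €23,570.00 = €5,656.80 (below the 30% cap of €7,071.00)
Interest (16.2%/yr ÷ 12 = 1.35%/month): €23,570.00 × ((1 + 0.0135)^12 − 1) = €4,115.0058…
Total = €23,570.00 + €5,656.8000 + €4,115.0058… = €33,341.81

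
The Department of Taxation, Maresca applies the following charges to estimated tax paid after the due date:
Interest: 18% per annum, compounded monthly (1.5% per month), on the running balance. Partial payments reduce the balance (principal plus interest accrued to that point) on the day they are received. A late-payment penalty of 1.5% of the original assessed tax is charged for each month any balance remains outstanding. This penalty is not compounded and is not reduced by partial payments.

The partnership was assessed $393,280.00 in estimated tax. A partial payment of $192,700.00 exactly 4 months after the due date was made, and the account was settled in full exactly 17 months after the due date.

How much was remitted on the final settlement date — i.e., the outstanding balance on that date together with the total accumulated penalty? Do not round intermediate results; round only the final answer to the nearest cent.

$372,987.48

Balance at month 4: $393,280.0000 × (1 + 0.015)^4 = $417,413.0572…
After $192,700.00 payment: $417,413.0572… − $192,700.00 = $224,713.0572…
Balance at month 17: $224,713.0572… × (1 + 0.015)^13 = $272,701.0798…
Penalty: 17 × 1.5% × $393,280.00 = $100,286.40
Final settlement = outstanding balance + penalty = $272,701.0798… + $100,286.40 = $372,987.48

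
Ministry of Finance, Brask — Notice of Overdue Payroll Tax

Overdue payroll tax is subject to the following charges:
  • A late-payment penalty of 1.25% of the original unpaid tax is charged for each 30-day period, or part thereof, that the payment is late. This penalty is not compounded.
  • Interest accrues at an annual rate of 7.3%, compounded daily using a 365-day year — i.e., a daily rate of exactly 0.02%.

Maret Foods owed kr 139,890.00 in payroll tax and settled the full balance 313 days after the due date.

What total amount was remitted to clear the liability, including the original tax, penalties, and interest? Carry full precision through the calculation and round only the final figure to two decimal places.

Penalty periods: ⌈313/30⌉ = 11; penalty = 11 × 1.25% × kr 139,890.00 = kr 19,234.88…
Interest: kr 139,890.00 × ((1 + 0.0002)^313 − 1) = kr 139,890.00 × 0.06459425… = kr 9,036.0897…
Total = kr 139,890.00 + kr 19,234.8750 + kr 9,036.0897… = kr 168,160.96

kr 168,160.96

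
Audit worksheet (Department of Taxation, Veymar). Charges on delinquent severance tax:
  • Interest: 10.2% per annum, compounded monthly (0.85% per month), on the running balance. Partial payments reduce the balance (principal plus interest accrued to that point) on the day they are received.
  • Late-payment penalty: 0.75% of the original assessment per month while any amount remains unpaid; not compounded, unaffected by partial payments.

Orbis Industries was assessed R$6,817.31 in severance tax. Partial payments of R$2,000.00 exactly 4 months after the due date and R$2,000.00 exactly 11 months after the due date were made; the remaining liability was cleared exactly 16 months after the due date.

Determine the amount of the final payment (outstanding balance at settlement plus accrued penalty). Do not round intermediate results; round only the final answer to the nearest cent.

R$4,323.79

Balance at month 4: R$6,817.3100 × (1 + 0.0085)^4 = R$7,052.0706…
After R$2,000.00 payment: R$7,052.0706… − R$2,000.00 = R$5,052.0706…
Balance at month 11: R$5,052.0706… × (1 + 0.0085)^7 = R$5,360.4436…
After R$2,000.00 payment: R$5,360.4436… − R$2,000.00 = R$3,360.4436…
Balance at month 16: R$3,360.4436… × (1 + 0.0085)^5 = R$3,505.7111…
Penalty: 16 × 0.75% × R$6,817.31 = R$818.08…
Final settlement = outstanding balance + penalty = R$3,505.7111… + R$818.08… = R$4,323.79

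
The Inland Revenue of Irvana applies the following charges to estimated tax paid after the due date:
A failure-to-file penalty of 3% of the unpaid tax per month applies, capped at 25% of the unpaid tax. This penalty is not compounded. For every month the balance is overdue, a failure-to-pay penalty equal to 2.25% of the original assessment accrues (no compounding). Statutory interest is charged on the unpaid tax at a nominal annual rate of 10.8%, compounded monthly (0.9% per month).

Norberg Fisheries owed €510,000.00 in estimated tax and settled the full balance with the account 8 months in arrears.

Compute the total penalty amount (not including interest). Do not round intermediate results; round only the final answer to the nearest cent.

Failure-to-file: 8 × 3% × €510,000.00 = €122,400.00 (under the 25% cap)
Failure-to-pay penalty = 2.25% × €510,000.00 × 8 mo = €91,800.00
Total penalty = €122,400.00 + €91,800.00 = €214,200.00

€214,200.00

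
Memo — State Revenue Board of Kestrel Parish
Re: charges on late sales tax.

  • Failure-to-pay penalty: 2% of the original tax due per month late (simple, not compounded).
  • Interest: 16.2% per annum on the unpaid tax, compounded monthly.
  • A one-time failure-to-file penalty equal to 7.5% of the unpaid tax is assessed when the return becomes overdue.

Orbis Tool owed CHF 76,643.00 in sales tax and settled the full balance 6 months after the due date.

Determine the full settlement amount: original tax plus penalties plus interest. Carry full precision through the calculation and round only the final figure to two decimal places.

CHF 98,009.80

Failure-to-file penalty: 7.5% × CHF 76,643.00 = CHF 5,748.23…
Failure-to-pay penalty: 6 × 2% × CHF 76,643.00 = CHF 9,197.16
Interest (16.2%/yr ÷ 12 = 1.35%/month): CHF 76,643.00 × ((1 + 0.0135)^6 − 1) = CHF 6,421.4156…
Total = CHF 76,643.00 + CHF 14,945.3850 + CHF 6,421.4156… = CHF 98,009.80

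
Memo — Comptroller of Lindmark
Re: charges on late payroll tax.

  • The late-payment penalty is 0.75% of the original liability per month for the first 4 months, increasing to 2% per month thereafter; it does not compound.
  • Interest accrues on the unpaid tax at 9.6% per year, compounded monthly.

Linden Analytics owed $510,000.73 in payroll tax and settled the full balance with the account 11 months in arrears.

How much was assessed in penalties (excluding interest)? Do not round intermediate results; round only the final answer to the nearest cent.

Penalty, months 1–4: 4 × 0.75% × $510,000.73 = $15,300.02…
Penalty, months 5–11: 7 × 2% × $510,000.73 = $71,400.10…
Total penalty = $15,300.02… + $71,400.10… = $86,700.12

$86,700.12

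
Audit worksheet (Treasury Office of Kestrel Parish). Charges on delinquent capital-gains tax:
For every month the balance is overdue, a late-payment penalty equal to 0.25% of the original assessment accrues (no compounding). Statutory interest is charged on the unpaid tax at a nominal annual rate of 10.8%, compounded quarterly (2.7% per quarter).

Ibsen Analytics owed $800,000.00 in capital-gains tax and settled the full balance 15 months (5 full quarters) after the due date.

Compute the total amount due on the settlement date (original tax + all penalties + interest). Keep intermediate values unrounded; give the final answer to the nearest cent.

Late-payment penalty = 0.25% × $800,000.00 × 15 mo = $30,000.00
Interest: $800,000.00 × ((1 + 0.027)^5 − 1) = $800,000.00 × 0.1424895… = $113,991.6012…
Total = $800,000.00 + $30,000.0000 + $113,991.6012… = $943,991.60

$943,991.60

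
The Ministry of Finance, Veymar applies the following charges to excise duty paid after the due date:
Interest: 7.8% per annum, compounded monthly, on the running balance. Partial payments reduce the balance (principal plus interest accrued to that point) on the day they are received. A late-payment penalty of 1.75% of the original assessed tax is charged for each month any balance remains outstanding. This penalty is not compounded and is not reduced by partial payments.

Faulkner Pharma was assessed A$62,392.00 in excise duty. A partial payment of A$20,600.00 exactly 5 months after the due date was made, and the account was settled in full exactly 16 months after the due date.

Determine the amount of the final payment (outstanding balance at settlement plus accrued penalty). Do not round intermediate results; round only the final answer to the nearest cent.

Monthly rate = 7.8% ÷ 12 = 0.65%
Balance at month 5: A$62,392.0000 × (1 + 0.0065)^5 = A$64,446.2725…
After A$20,600.00 payment: A$64,446.2725… − A$20,600.00 = A$43,846.2725…
Balance at month 16: A$43,846.2725… × (1 + 0.0065)^11 = A$47,085.1817…
Penalty: 16 × 1.75% × A$62,392.00 = A$17,469.76
Final settlement = outstanding balance + penalty = A$47,085.1817… + A$17,469.76 = A$64,554.94

A$64,554.94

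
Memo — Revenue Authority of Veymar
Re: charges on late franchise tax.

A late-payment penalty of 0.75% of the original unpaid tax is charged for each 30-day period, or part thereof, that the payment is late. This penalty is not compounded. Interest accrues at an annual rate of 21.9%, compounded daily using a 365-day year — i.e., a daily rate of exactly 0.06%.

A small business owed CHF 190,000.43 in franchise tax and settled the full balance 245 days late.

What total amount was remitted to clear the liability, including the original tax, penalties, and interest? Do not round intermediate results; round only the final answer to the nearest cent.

Penalty periods: ⌈245/30⌉ = 9; penalty = 9 × 0.75% × CHF 190,000.43 = CHF 12,825.03…
Interest: CHF 190,000.43 × ((1 + 0.0006)^245 − 1) = CHF 190,000.43 × 0.15830290… = CHF 30,077.6193…
Total = CHF 190,000.43 + CHF 12,825.0290… + CHF 30,077.6193… = CHF 232,903.08

CHF 232,903.08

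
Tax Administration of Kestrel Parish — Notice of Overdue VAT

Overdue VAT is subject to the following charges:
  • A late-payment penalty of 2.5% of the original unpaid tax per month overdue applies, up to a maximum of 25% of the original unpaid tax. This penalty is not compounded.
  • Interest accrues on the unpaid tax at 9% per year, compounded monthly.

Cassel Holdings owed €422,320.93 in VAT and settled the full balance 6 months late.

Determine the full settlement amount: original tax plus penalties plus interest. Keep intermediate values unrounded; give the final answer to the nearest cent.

€505,033.43

Penalty: 6 × 2.5% × €422,320.93 = €63,348.14… (below the 25% cap of €105,580.23…)
Interest (9%/yr ÷ 12 = 0.75%/month): €422,320.93 × ((1 + 0.0075)^6 − 1) = €19,364.3586…
Total = €422,320.93 + €63,348.1395 + €19,364.3586… = €505,033.43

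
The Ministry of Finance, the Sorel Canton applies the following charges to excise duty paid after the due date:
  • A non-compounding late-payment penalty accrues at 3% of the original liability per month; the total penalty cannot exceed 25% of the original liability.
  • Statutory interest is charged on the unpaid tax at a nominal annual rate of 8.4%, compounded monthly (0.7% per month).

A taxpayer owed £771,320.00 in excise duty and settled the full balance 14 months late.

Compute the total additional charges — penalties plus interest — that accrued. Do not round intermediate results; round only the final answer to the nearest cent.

£271,956.86

Penalty (uncapped): 14 × 3% × £771,320.00 = £323,954.40; cap = 25% × £771,320.00 = £192,830.00 → penalty = £192,830.00
Interest: £771,320.00 × ((1 + 0.007)^14 − 1) = £771,320.00 × 0.1025863… = £79,126.8567…
Penalties + interest = £192,830.0000 + £79,126.8567… = £271,956.86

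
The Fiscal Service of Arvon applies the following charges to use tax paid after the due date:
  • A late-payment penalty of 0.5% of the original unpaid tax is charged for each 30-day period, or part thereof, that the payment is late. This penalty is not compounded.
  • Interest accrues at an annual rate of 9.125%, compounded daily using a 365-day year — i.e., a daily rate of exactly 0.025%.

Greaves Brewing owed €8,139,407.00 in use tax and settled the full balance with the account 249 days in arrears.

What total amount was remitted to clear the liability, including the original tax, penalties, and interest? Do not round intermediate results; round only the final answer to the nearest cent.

Penalty periods: ⌈249/30⌉ = 9; penalty = 9 × 0.5% × €8,139,407.00 = €366,273.32…
Interest: €8,139,407.00 × ((1 + 0.00025)^249 − 1) = €8,139,407.00 × 0.06422009… = €522,713.4415…
Total = €8,139,407.00 + €366,273.3150 + €522,713.4415… = €9,028,393.76

€9,028,393.76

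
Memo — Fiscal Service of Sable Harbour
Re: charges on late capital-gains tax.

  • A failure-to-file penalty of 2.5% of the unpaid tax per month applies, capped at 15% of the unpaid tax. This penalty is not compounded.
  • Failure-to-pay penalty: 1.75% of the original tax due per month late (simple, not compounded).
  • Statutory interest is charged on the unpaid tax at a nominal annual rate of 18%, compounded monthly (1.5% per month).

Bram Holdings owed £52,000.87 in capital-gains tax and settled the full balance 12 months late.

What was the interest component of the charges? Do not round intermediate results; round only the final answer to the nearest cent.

Interest: £52,000.87 × ((1 + 0.015)^12 − 1) = £52,000.87 × 0.1956182… = £10,172.3151…

£10,172.32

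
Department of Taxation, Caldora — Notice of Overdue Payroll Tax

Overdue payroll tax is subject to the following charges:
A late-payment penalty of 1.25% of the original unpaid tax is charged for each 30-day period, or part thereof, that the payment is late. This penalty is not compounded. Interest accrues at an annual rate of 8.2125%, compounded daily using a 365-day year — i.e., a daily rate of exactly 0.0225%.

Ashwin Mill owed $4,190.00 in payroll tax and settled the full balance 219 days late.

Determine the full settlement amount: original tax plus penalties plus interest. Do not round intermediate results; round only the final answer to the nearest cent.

Penalty periods: ⌈219/30⌉ = 8; penalty = 8 × 1.25% × $4,190.00 = $419.00
Interest: $4,190.00 × ((1 + 0.000225)^219 − 1) = $4,190.00 × 0.05050338… = $211.6092…
Total = $4,190.00 + $419.0000 + $211.6092… = $4,820.61

$4,820.61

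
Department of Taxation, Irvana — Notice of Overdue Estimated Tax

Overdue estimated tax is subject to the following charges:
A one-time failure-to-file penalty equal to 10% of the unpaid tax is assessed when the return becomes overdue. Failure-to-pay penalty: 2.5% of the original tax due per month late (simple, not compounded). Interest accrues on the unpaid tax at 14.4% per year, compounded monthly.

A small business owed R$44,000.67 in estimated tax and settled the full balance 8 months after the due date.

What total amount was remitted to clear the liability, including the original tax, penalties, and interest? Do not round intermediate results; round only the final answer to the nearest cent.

Failure-to-file penalty: 10% × R$44,000.67 = R$4,400.07…
Failure-to-pay penalty: 8 × 2.5% × R$44,000.67 = R$8,800.13…
Interest (14.4%/yr ÷ 12 = 1.2%/month): R$44,000.67 × ((1 + 0.012)^8 − 1) = R$4,405.7974…
Total = R$44,000.67 + R$13,200.2010 + R$4,405.7974… = R$61,606.67

R$61,606.67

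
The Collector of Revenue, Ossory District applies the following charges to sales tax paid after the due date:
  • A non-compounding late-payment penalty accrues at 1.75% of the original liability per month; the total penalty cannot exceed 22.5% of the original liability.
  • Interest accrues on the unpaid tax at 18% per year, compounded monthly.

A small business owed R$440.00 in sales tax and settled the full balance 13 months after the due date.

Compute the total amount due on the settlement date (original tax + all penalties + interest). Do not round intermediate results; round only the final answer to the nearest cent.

Penalty (uncapped): 13 × 1.75% × R$440.00 = R$100.10; cap = 22.5% × R$440.00 = R$99.00 → penalty = R$99.00
Interest (18%/yr ÷ 12 = 1.5%/month): R$440.00 × ((1 + 0.015)^13 − 1) = R$93.9631…
Total = R$440.00 + R$99.0000 + R$93.9631… = R$632.96

R$632.96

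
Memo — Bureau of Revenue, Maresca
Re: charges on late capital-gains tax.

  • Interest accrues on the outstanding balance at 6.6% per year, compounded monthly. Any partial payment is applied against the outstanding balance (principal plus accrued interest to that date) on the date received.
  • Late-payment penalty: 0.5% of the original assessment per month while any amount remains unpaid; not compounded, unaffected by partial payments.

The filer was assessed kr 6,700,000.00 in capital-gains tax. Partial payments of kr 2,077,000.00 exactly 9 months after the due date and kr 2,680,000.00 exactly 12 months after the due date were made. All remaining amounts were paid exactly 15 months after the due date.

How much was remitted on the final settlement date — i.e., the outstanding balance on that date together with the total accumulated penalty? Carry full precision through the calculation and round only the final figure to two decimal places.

kr 2,906,092.51

Monthly rate = 6.6% ÷ 12 = 0.55%
Balance at month 9: kr 6,700,000.0000 × (1 + 0.0055)^9 = kr 7,039,040.7126…
After kr 2,077,000.00 payment: kr 7,039,040.7126… − kr 2,077,000.00 = kr 4,962,040.7126…
Balance at month 12: kr 4,962,040.7126… × (1 + 0.0055)^3 = kr 5,044,365.5151…
After kr 2,680,000.00 payment: kr 5,044,365.5151… − kr 2,680,000.00 = kr 2,364,365.5151…
Balance at month 15: kr 2,364,365.5151… × (1 + 0.0055)^3 = kr 2,403,592.5057…
Penalty: 15 × 0.5% × kr 6,700,000.00 = kr 502,500.00
Final settlement = outstanding balance + penalty = kr 2,403,592.5057… + kr 502,500.00 = kr 2,906,092.51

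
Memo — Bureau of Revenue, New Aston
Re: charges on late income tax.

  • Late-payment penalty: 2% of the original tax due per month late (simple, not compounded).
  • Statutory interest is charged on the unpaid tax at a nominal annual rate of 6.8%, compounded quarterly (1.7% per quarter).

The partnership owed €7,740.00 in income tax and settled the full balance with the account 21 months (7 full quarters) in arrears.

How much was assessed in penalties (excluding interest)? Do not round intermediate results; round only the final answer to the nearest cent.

Late-payment penalty = 2% × €7,740.00 × 21 mo = €3,250.80

€3,250.80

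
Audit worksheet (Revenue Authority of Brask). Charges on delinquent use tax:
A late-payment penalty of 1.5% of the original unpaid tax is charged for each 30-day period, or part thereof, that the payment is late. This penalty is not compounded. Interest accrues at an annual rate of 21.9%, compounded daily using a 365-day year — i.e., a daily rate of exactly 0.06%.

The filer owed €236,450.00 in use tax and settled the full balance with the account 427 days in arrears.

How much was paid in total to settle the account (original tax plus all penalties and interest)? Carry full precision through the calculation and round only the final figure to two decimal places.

Penalty periods: ⌈427/30⌉ = 15; penalty = 15 × 1.5% × €236,450.00 = €53,201.25
Interest: €236,450.00 × ((1 + 0.0006)^427 − 1) = €236,450.00 × 0.29191184… = €69,022.5555…
Total = €236,450.00 + €53,201.2500 + €69,022.5555… = €358,673.81

€358,673.81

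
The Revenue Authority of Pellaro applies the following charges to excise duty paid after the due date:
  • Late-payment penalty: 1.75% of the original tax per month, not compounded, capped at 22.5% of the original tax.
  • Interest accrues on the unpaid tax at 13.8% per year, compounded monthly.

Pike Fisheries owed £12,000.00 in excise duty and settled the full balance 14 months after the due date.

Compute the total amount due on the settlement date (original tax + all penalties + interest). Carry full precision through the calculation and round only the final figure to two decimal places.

£16,783.28

Penalty (uncapped): 14 × 1.75% × £12,000.00 = £2,940.00; cap = 22.5% × £12,000.00 = £2,700.00 → penalty = £2,700.00
Interest (13.8%/yr ÷ 12 = 1.15%/month): £12,000.00 × ((1 + 0.0115)^14 − 1) = £2,083.2752…
Total = £12,000.00 + £2,700.0000 + £2,083.2752… = £16,783.28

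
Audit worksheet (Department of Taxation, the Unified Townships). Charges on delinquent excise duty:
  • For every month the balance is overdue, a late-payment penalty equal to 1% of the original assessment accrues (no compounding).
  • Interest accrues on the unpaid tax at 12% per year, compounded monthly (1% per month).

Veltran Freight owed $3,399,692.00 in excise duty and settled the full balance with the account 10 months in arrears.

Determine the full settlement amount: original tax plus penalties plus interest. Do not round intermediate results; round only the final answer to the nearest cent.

$4,095,344.20

Late-payment penalty = 1% × $3,399,692.00 × 10 mo = $339,969.20
Interest: $3,399,692.00 × ((1 + 0.01)^10 − 1) = $3,399,692.00 × 0.1046221… = $355,683.0028…
Total = $3,399,692.00 + $339,969.2000 + $355,683.0028… = $4,095,344.20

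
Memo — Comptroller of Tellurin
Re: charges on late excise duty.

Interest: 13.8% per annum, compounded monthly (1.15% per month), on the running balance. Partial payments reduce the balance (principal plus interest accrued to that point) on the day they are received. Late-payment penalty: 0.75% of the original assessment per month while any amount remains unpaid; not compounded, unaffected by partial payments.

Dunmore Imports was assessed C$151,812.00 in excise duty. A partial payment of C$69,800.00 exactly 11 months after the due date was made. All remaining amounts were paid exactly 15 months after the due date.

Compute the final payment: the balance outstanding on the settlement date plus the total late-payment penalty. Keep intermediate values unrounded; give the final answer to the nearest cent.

C$124,228.68

Balance at month 11: C$151,812.0000 × (1 + 0.0115)^11 = C$172,159.4474…
After C$69,800.00 payment: C$172,159.4474… − C$69,800.00 = C$102,359.4474…
Balance at month 15: C$102,359.4474… × (1 + 0.0115)^4 = C$107,149.8287…
Penalty: 15 × 0.75% × C$151,812.00 = C$17,078.85
Final settlement = outstanding balance + penalty = C$107,149.8287… + C$17,078.85 = C$124,228.68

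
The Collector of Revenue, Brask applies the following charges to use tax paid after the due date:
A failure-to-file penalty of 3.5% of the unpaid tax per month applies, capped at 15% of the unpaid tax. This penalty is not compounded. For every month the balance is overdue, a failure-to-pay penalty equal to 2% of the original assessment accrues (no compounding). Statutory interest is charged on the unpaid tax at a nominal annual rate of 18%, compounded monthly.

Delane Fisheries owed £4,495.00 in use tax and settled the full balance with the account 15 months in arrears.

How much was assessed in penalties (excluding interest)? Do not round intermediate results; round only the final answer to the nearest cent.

Failure-to-file: 15 × 3.5% × £4,495.00 = £2,359.88…, capped at 15% × £4,495.00 = £674.25
Failure-to-pay penalty: 15 × 2% × £4,495.00 = £1,348.50
Total penalty = £674.25 + £1,348.50 = £2,022.75

£2,022.75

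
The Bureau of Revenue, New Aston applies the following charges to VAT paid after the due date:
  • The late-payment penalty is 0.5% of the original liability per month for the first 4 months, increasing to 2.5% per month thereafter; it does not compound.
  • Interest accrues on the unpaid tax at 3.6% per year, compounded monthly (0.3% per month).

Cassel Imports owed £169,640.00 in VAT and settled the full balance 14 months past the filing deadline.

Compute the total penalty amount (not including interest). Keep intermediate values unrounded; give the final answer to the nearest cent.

Penalty, months 1–4: 4 × 0.5% × £169,640.00 = £3,392.80
Penalty, months 5–14: 10 × 2.5% × £169,640.00 = £42,410.00
Total penalty = £3,392.80 + £42,410.00 = £45,802.80

£45,802.80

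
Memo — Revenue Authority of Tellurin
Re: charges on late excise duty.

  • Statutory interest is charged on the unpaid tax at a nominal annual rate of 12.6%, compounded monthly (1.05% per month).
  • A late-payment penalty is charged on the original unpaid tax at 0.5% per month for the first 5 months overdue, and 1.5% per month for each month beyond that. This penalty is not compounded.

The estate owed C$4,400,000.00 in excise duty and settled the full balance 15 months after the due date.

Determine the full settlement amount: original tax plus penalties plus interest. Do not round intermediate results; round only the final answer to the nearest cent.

Penalty, months 1–5: 5 × 0.5% × C$4,400,000.00 = C$110,000.00
Penalty, months 6–15: 10 × 1.5% × C$4,400,000.00 = C$660,000.00
Interest: C$4,400,000.00 × ((1 + 0.0105)^15 − 1) = C$4,400,000.00 × 0.1696200… = C$746,327.7848…
Total = C$4,400,000.00 + C$770,000.0000 + C$746,327.7848… = C$5,916,327.78

C$5,916,327.78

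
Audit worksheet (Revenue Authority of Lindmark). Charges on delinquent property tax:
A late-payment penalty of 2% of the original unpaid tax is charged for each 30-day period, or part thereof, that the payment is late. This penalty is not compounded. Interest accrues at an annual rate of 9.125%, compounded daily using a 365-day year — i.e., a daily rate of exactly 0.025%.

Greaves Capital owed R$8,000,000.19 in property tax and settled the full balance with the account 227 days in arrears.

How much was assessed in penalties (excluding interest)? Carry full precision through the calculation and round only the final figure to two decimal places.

Penalty periods: ⌈227/30⌉ = 8; penalty = 8 × 2% × R$8,000,000.19 = R$1,280,000.03…

R$1,280,000.03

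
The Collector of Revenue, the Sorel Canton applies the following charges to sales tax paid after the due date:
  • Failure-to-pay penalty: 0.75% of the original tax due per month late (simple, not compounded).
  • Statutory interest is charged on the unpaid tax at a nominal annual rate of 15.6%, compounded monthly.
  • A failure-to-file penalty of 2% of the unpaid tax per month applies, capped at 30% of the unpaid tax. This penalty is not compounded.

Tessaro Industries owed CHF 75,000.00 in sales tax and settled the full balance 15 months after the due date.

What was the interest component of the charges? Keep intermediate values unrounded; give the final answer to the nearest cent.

Interest (15.6%/yr ÷ 12 = 1.3%/month): CHF 75,000.00 × ((1 + 0.013)^15 − 1) = CHF 16,033.8570…

CHF 16,033.86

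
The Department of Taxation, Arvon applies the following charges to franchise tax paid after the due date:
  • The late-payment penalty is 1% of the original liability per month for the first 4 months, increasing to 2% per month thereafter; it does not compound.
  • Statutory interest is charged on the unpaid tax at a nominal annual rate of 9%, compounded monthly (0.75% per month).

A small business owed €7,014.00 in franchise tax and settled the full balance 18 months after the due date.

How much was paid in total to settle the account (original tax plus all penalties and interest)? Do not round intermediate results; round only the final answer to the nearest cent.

Penalty, months 1–4: 4 × 1% × €7,014.00 = €280.56
Penalty, months 5–18: 14 × 2% × €7,014.00 = €1,963.92
Interest: €7,014.00 × ((1 + 0.0075)^18 − 1) = €7,014.00 × 0.1439604… = €1,009.7382…
Total = €7,014.00 + €2,244.4800 + €1,009.7382… = €10,268.22

€10,268.22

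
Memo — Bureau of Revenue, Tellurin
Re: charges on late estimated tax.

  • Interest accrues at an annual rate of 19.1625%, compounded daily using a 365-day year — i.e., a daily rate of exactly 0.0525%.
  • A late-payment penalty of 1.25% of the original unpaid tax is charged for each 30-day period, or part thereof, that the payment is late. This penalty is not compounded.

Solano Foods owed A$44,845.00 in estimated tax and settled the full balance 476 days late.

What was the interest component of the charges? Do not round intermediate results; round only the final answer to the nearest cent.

Interest: A$44,845.00 × ((1 + 0.000525)^476 − 1) = A$44,845.00 × 0.28381283… = A$12,727.5864…

A$12,727.59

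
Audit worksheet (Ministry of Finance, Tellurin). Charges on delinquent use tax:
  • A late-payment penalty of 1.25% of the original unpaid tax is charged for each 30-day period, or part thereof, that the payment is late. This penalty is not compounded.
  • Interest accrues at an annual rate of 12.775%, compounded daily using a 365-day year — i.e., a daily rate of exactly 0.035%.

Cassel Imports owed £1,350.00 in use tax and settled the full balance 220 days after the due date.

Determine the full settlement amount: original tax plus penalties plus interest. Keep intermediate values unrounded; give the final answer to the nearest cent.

Penalty periods: ⌈220/30⌉ = 8; penalty = 8 × 1.25% × £1,350.00 = £135.00
Interest: £1,350.00 × ((1 + 0.00035)^220 − 1) = £1,350.00 × 0.08002753… = £108.0372…
Total = £1,350.00 + £135.0000 + £108.0372… = £1,593.04

£1,593.04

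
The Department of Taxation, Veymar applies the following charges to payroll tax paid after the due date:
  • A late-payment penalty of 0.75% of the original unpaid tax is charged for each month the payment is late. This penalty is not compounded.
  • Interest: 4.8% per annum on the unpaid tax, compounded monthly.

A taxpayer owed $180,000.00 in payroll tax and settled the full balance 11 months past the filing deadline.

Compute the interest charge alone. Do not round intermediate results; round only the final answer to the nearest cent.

$8,080.32

Interest (4.8%/yr ÷ 12 = 0.4%/month): $180,000.00 × ((1 + 0.004)^11 − 1) = $8,080.3161…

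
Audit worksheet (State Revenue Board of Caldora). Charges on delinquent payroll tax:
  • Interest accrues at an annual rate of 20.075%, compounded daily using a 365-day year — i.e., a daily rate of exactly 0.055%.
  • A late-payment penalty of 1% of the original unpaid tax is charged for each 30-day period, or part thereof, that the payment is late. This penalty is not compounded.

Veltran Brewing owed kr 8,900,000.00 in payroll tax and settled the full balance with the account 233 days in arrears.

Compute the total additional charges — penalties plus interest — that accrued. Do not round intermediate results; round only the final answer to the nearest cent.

Penalty periods: ⌈233/30⌉ = 8; penalty = 8 × 1% × kr 8,900,000.00 = kr 712,000.00
Interest: kr 8,900,000.00 × ((1 + 0.00055)^233 − 1) = kr 8,900,000.00 × 0.13668345… = kr 1,216,482.7430…
Penalties + interest = kr 712,000.0000 + kr 1,216,482.7430… = kr 1,928,482.74

kr 1,928,482.74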